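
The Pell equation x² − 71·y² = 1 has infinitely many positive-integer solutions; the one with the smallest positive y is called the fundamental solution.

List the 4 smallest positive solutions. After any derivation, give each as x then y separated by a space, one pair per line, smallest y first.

d=71: √d = [8; 2,2,1,7,1,2,2,16] (ℓ=8, even), read p_7/q_7
a_0=8:  p_0=8·1+0=8,  q_0=8·0+1=1
a_1=2:  p_1=2·8+1=17,  q_1=2·1+0=2
…
a_3=1:  p_3=1·42+17=59,  q_3=1·5+2=7
…
a_5=1:  p_5=1·455+59=514,  q_5=1·54+7=61
a_6=2:  p_6=2·514+455=1483,  q_6=2·61+54=176
a_7=2:  p_7=2·1483+514=3480,  q_7=2·176+61=413
→ (3480, 413).  Check: 3480²=12110400, 71·413²=12110399, difference 1.
k=2:  x_2 = 3480·3480+71·413·413 = 24220799,  y_2 = 3480·413+413·3480 = 2874480
k=3:  x_3 = 3480·24220799+71·413·2874480 = 168576757560,  y_3 = 3480·2874480+413·24220799 = 20006380387
k=4:  x_4 = 3480·168576757560+71·413·20006380387 = 1173294208396801,  y_4 = 3480·20006380387+413·168576757560 = 139244404619040

3480 413
24220799 2874480
168576757560 20006380387
1173294208396801 139244404619040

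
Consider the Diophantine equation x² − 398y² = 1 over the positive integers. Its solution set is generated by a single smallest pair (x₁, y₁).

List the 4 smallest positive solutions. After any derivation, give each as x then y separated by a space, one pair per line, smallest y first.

√398 → a₀=19, period (1,18,1,38); ℓ=4 even so k=3
i=0: a=19 ⇒ p=19, q=1
…
i=2: a=18 ⇒ p=379, q=19
i=3: a=1 ⇒ p=399, q=20
→ (399, 20).  Check: 399²=159201, 398·20²=159200, difference 1.
(x_2, y_2) = (399·399 + 398·20·20, 399·20 + 20·399) = (318401, 15960)
(x_3, y_3) = (399·318401 + 398·20·15960, 399·15960 + 20·318401) = (254083599, 12736060)
(x_4, y_4) = (399·254083599 + 398·20·12736060, 399·12736060 + 20·254083599) = (202758393601, 10163359920)

399 20
318401 15960
254083599 12736060
202758393601 10163359920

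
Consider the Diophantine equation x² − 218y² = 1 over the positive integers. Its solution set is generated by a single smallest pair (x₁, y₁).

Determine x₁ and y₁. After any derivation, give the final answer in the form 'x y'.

√218 = [14; 1,3,3,1,28, …], period ℓ=5 (odd) → k=9
a_0=14:  p_0=14·1+0=14,  q_0=14·0+1=1
…
a_4=1:  p_4=1·192+59=251,  q_4=1·13+4=17
…
a_8=3:  p_8=3·29633+7471=96370,  q_8=3·2007+506=6527
a_9=1:  p_9=1·96370+29633=126003,  q_9=1·6527+2007=8534
(x₁, y₁) = (126003, 8534);  126003² − 218·8534² = 1 ✓

126003 8534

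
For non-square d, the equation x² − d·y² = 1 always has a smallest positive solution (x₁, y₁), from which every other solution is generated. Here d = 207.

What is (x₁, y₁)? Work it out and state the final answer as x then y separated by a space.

1151 80

√207 = [14; 2,1,1,2,1,1,2,28, …], period ℓ=8 (even) → k=7
a_0=14:  p_0=14·1+0=14,  q_0=14·0+1=1
…
a_3=1:  p_3=1·43+29=72,  q_3=1·3+2=5
…
a_6=1:  p_6=1·259+187=446,  q_6=1·18+13=31
a_7=2:  p_7=2·446+259=1151,  q_7=2·31+18=80
(x₁, y₁) = (1151, 80);  1151² − 207·80² = 1 ✓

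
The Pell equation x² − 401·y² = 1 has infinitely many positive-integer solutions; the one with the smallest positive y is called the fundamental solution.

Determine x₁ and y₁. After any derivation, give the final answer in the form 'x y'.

[20; 40] for √401; ℓ=1 ⇒ convergent index 1
i=0: a=20 ⇒ p=20, q=1
i=1: a=40 ⇒ p=801, q=40
fundamental: x₁=801, y₁=40  (since 641601 − 401·1600 = 1)

801 40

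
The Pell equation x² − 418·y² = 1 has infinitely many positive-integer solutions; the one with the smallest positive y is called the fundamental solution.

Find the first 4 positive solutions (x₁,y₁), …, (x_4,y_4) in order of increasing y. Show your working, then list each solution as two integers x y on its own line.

33857 1656
2292592897 112134384
155240635393601 7593067676520
10511964382749705217 514156984535740896

√418 → a₀=20, period (2,4,20,4,2,40); ℓ=6 even so k=5
i=0: a=20 ⇒ p=20, q=1
i=1: a=2 ⇒ p=41, q=2
…
i=3: a=20 ⇒ p=3721, q=182
i=4: a=4 ⇒ p=15068, q=737
i=5: a=2 ⇒ p=33857, q=1656
→ (33857, 1656).  Check: 33857²=1146296449, 418·1656²=1146296448, difference 1.
n=2: (33857,1656)∘(33857,1656) = (33857·33857+418·1656·1656, 33857·1656+1656·33857) = (2292592897,112134384)
n=3: (2292592897,112134384)∘(33857,1656) = (33857·2292592897+418·1656·112134384, 33857·112134384+1656·2292592897) = (155240635393601,7593067676520)
n=4: (155240635393601,7593067676520)∘(33857,1656) = (33857·155240635393601+418·1656·7593067676520, 33857·7593067676520+1656·155240635393601) = (10511964382749705217,514156984535740896)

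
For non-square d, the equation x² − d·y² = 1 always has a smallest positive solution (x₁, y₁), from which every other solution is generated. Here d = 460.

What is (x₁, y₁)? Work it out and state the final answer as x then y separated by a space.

2535751 118230

[21; 2,4,3,1,2,10,2,1,3,4,2,42] for √460; ℓ=12 ⇒ convergent index 11
i=0: a=21 ⇒ p=21, q=1
…
i=2: a=4 ⇒ p=193, q=9
i=3: a=3 ⇒ p=622, q=29
…
i=7: a=2 ⇒ p=48922, q=2281
…
i=10: a=4 ⇒ p=1135029, q=52921
i=11: a=2 ⇒ p=2535751, q=118230
(x₁, y₁) = (2535751, 118230);  2535751² − 460·118230² = 1 ✓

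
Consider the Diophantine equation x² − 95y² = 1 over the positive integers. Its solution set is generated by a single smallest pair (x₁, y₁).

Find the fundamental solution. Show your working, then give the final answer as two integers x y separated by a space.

39 4

√95 → a₀=9, period (1,2,1,18); ℓ=4 even so k=3
a_0=9:  p_0=9·1+0=9,  q_0=9·0+1=1
…
a_2=2:  p_2=2·10+9=29,  q_2=2·1+1=3
a_3=1:  p_3=1·29+10=39,  q_3=1·3+1=4
(x₁, y₁) = (39, 4);  39² − 95·4² = 1 ✓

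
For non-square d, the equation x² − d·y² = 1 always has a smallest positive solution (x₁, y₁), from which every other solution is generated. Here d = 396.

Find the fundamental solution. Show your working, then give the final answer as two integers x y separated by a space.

d=396: √d = [19; 1,8,1,38] (ℓ=4, even), read p_3/q_3
a_0=19:  p_0=19·1+0=19,  q_0=19·0+1=1
a_1=1:  p_1=1·19+1=20,  q_1=1·1+0=1
a_2=8:  p_2=8·20+19=179,  q_2=8·1+1=9
a_3=1:  p_3=1·179+20=199,  q_3=1·9+1=10
fundamental: x₁=199, y₁=10  (since 39601 − 396·100 = 1)

199 10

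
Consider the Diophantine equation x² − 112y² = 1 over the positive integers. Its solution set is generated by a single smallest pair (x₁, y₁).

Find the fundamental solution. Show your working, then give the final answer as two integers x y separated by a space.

[10; 1,1,2,1,1,20] for √112; ℓ=6 ⇒ convergent index 5
a_0=10:  p_0=10·1+0=10,  q_0=10·0+1=1
…
a_4=1:  p_4=1·53+21=74,  q_4=1·5+2=7
a_5=1:  p_5=1·74+53=127,  q_5=1·7+5=12
(x₁, y₁) = (127, 12);  127² − 112·12² = 1 ✓

127 12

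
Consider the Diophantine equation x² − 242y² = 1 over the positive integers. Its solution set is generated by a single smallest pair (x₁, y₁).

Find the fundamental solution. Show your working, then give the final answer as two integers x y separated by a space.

19601 1260

d=242: √d = [15; 1,1,3,1,14,1,3,1,1,30] (ℓ=10, even), read p_9/q_9
step 0: (15, 1)  from 15·(1,0) + (0,1)
…
step 2: (31, 2)  from 1·(16,1) + (15,1)
step 3: (109, 7)  from 3·(31,2) + (16,1)
step 4: (140, 9)  from 1·(109,7) + (31,2)
step 5: (2069, 133)  from 14·(140,9) + (109,7)
step 6: (2209, 142)  from 1·(2069,133) + (140,9)
…
step 8: (10905, 701)  from 1·(8696,559) + (2209,142)
step 9: (19601, 1260)  from 1·(10905,701) + (8696,559)
(x₁, y₁) = (19601, 1260);  19601² − 242·1260² = 1 ✓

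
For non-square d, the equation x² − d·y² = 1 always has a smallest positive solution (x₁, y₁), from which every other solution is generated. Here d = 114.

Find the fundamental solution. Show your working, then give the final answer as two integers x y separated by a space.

1025 96

√114 → a₀=10, period (1,2,10,2,1,20); ℓ=6 even so k=5
step 0: (10, 1)  from 10·(1,0) + (0,1)
step 1: (11, 1)  from 1·(10,1) + (1,0)
…
step 4: (694, 65)  from 2·(331,31) + (32,3)
step 5: (1025, 96)  from 1·(694,65) + (331,31)
(x₁, y₁) = (1025, 96);  1025² − 114·96² = 1 ✓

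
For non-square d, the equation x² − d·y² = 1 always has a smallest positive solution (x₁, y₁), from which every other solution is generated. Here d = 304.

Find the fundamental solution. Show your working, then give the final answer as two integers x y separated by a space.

d=304: √d = [17; 2,3,2,1,1,1,1,1,2,3,2,34] (ℓ=12, even), read p_11/q_11
step 0: (17, 1)  from 17·(1,0) + (0,1)
step 1: (35, 2)  from 2·(17,1) + (1,0)
step 2: (122, 7)  from 3·(35,2) + (17,1)
step 3: (279, 16)  from 2·(122,7) + (35,2)
step 4: (401, 23)  from 1·(279,16) + (122,7)
step 5: (680, 39)  from 1·(401,23) + (279,16)
step 6: (1081, 62)  from 1·(680,39) + (401,23)
step 7: (1761, 101)  from 1·(1081,62) + (680,39)
step 8: (2842, 163)  from 1·(1761,101) + (1081,62)
step 9: (7445, 427)  from 2·(2842,163) + (1761,101)
step 10: (25177, 1444)  from 3·(7445,427) + (2842,163)
step 11: (57799, 3315)  from 2·(25177,1444) + (7445,427)
(x₁, y₁) = (57799, 3315);  57799² − 304·3315² = 1 ✓

57799 3315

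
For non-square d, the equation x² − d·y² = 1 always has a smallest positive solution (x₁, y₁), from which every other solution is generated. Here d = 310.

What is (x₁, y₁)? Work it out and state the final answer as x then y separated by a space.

848719 48204

d=310: √d = [17; 1,1,1,1,5,…,1,1,34] (ℓ=16, even), read p_15/q_15
k=0  a_k=17  p_k/q_k = 17/1
…
k=2  a_k=1  p_k/q_k = 35/2
…
k=14  a_k=1  p_k/q_k = 515017/29251
k=15  a_k=1  p_k/q_k = 848719/48204
fundamental: x₁=848719, y₁=48204  (since 720323940961 − 310·2323625616 = 1)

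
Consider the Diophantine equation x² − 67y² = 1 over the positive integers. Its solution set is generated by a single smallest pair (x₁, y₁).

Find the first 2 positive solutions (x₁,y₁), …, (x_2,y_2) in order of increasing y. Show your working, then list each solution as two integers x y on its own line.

√67 = [8; 5,2,1,1,7,1,1,2,5,16, …], period ℓ=10 (even) → k=9
step 0: (8, 1)  from 8·(1,0) + (0,1)
step 1: (41, 5)  from 5·(8,1) + (1,0)
…
step 3: (131, 16)  from 1·(90,11) + (41,5)
step 4: (221, 27)  from 1·(131,16) + (90,11)
step 5: (1678, 205)  from 7·(221,27) + (131,16)
step 6: (1899, 232)  from 1·(1678,205) + (221,27)
step 7: (3577, 437)  from 1·(1899,232) + (1678,205)
step 8: (9053, 1106)  from 2·(3577,437) + (1899,232)
step 9: (48842, 5967)  from 5·(9053,1106) + (3577,437)
(x₁, y₁) = (48842, 5967);  48842² − 67·5967² = 1 ✓
(x_2, y_2) = (48842·48842 + 67·5967·5967, 48842·5967 + 5967·48842) = (4771081927, 582880428)

48842 5967
4771081927 582880428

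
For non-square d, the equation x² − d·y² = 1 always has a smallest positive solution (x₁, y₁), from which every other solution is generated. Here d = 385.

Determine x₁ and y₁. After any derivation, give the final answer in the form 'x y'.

d=385: √d = [19; 1,1,1,1,1,…,1,1,38] (ℓ=16, even), read p_15/q_15
a_0=19:  p_0=19·1+0=19,  q_0=19·0+1=1
a_1=1:  p_1=1·19+1=20,  q_1=1·1+0=1
…
a_6=3:  p_6=3·157+98=569,  q_6=3·8+5=29
…
a_10=3:  p_10=3·2747+2021=10262,  q_10=3·140+103=523
…
a_14=1:  p_14=1·36280+23271=59551,  q_14=1·1849+1186=3035
a_15=1:  p_15=1·59551+36280=95831,  q_15=1·3035+1849=4884
fundamental: x₁=95831, y₁=4884  (since 9183580561 − 385·23853456 = 1)

95831 4884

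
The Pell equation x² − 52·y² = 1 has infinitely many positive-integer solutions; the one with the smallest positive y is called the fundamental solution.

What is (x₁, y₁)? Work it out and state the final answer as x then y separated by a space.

√52 = [7; 4,1,2,1,4,14, …], period ℓ=6 (even) → k=5
i=0: a=7 ⇒ p=7, q=1
…
i=2: a=1 ⇒ p=36, q=5
i=3: a=2 ⇒ p=101, q=14
i=4: a=1 ⇒ p=137, q=19
i=5: a=4 ⇒ p=649, q=90
(x₁, y₁) = (649, 90);  649² − 52·90² = 1 ✓

649 90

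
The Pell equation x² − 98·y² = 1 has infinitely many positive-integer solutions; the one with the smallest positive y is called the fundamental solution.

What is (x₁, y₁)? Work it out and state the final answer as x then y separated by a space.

99 10

√98 = [9; 1,8,1,18, …], period ℓ=4 (even) → k=3
step 0: (9, 1)  from 9·(1,0) + (0,1)
step 1: (10, 1)  from 1·(9,1) + (1,0)
step 2: (89, 9)  from 8·(10,1) + (9,1)
step 3: (99, 10)  from 1·(89,9) + (10,1)
fundamental: x₁=99, y₁=10  (since 9801 − 98·100 = 1)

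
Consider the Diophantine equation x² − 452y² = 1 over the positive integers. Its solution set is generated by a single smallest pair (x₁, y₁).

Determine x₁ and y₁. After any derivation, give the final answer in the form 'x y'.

1204353 56648

√452 → a₀=21, period (3,1,5,3,10,3,5,1,3,42); ℓ=10 even so k=9
i=0: a=21 ⇒ p=21, q=1
i=1: a=3 ⇒ p=64, q=3
…
i=8: a=1 ⇒ p=313483, q=14745
i=9: a=3 ⇒ p=1204353, q=56648
(x₁, y₁) = (1204353, 56648);  1204353² − 452·56648² = 1 ✓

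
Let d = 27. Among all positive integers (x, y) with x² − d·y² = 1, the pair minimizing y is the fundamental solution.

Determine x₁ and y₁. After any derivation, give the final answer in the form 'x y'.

26 5

d=27: √d = [5; 5,10] (ℓ=2, even), read p_1/q_1
a_0=5:  p_0=5·1+0=5,  q_0=5·0+1=1
a_1=5:  p_1=5·5+1=26,  q_1=5·1+0=5
→ (26, 5).  Check: 26²=676, 27·5²=675, difference 1.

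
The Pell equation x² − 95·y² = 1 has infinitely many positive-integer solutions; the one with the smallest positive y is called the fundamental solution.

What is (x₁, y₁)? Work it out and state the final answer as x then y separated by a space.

39 4

[9; 1,2,1,18] for √95; ℓ=4 ⇒ convergent index 3
k=0  a_k=9  p_k/q_k = 9/1
k=1  a_k=1  p_k/q_k = 10/1
k=2  a_k=2  p_k/q_k = 29/3
k=3  a_k=1  p_k/q_k = 39/4
(x₁, y₁) = (39, 4);  39² − 95·4² = 1 ✓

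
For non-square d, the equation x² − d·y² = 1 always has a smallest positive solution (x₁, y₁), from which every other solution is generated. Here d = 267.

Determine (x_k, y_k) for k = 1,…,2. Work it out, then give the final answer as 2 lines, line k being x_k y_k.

d=267: √d = [16; 2,1,15,1,2,32] (ℓ=6, even), read p_5/q_5
a_0=16:  p_0=16·1+0=16,  q_0=16·0+1=1
…
a_2=1:  p_2=1·33+16=49,  q_2=1·2+1=3
…
a_4=1:  p_4=1·768+49=817,  q_4=1·47+3=50
a_5=2:  p_5=2·817+768=2402,  q_5=2·50+47=147
fundamental: x₁=2402, y₁=147  (since 5769604 − 267·21609 = 1)
(2402+147√267)^2 = 11539207 + 706188√267

2402 147
11539207 706188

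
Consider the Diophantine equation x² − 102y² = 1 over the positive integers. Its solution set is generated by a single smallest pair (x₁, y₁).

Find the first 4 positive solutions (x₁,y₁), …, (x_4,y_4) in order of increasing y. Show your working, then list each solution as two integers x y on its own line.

√102 = [10; 10,20, …], period ℓ=2 (even) → k=1
i=0: a=10 ⇒ p=10, q=1
i=1: a=10 ⇒ p=101, q=10
fundamental: x₁=101, y₁=10  (since 10201 − 102·100 = 1)
(x_2, y_2) = (101·101 + 102·10·10, 101·10 + 10·101) = (20401, 2020)
(x_3, y_3) = (101·20401 + 102·10·2020, 101·2020 + 10·20401) = (4120901, 408030)
(x_4, y_4) = (101·4120901 + 102·10·408030, 101·408030 + 10·4120901) = (832401601, 82420040)

101 10
20401 2020
4120901 408030
832401601 82420040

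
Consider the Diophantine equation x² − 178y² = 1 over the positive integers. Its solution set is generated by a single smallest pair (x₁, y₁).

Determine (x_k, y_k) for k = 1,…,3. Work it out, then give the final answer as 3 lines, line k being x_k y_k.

√178 = [13; 2,1,12,1,2,26, …], period ℓ=6 (even) → k=5
i=0: a=13 ⇒ p=13, q=1
…
i=2: a=1 ⇒ p=40, q=3
i=3: a=12 ⇒ p=507, q=38
i=4: a=1 ⇒ p=547, q=41
i=5: a=2 ⇒ p=1601, q=120
→ (1601, 120).  Check: 1601²=2563201, 178·120²=2563200, difference 1.
(x_2, y_2) = (1601·1601 + 178·120·120, 1601·120 + 120·1601) = (5126401, 384240)
(x_3, y_3) = (1601·5126401 + 178·120·384240, 1601·384240 + 120·5126401) = (16414734401, 1230336360)

1601 120
5126401 384240
16414734401 1230336360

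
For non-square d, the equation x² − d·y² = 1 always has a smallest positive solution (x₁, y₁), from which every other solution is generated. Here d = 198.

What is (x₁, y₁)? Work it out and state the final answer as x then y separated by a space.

[14; 14,28] for √198; ℓ=2 ⇒ convergent index 1
step 0: (14, 1)  from 14·(1,0) + (0,1)
step 1: (197, 14)  from 14·(14,1) + (1,0)
fundamental: x₁=197, y₁=14  (since 38809 − 198·196 = 1)

197 14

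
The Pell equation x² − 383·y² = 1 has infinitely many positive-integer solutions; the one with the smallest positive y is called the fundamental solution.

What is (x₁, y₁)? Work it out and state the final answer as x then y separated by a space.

√383 → a₀=19, period (1,1,3,19,3,1,1,38); ℓ=8 even so k=7
i=0: a=19 ⇒ p=19, q=1
…
i=4: a=19 ⇒ p=2642, q=135
…
i=6: a=1 ⇒ p=10705, q=547
i=7: a=1 ⇒ p=18768, q=959
(x₁, y₁) = (18768, 959);  18768² − 383·959² = 1 ✓

18768 959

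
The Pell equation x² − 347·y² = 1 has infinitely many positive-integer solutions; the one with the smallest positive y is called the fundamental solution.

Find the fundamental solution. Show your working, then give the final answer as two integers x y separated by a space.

641602 34443

d=347: √d = [18; 1,1,1,2,4,…,1,1,36] (ℓ=14, even), read p_13/q_13
step 0: (18, 1)  from 18·(1,0) + (0,1)
…
step 10: (164168, 8813)  from 2·(74549,4002) + (15070,809)
…
step 12: (402885, 21628)  from 1·(238717,12815) + (164168,8813)
step 13: (641602, 34443)  from 1·(402885,21628) + (238717,12815)
fundamental: x₁=641602, y₁=34443  (since 411653126404 − 347·1186320249 = 1)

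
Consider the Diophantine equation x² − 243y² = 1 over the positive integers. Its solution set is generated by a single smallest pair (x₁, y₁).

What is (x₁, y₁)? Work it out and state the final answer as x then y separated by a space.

√243 → a₀=15, period (1,1,2,3,15,3,2,1,1,30); ℓ=10 even so k=9
k=0  a_k=15  p_k/q_k = 15/1
k=1  a_k=1  p_k/q_k = 16/1
…
k=3  a_k=2  p_k/q_k = 78/5
k=4  a_k=3  p_k/q_k = 265/17
k=5  a_k=15  p_k/q_k = 4053/260
k=6  a_k=3  p_k/q_k = 12424/797
k=7  a_k=2  p_k/q_k = 28901/1854
k=8  a_k=1  p_k/q_k = 41325/2651
k=9  a_k=1  p_k/q_k = 70226/4505
fundamental: x₁=70226, y₁=4505  (since 4931691076 − 243·20295025 = 1)

70226 4505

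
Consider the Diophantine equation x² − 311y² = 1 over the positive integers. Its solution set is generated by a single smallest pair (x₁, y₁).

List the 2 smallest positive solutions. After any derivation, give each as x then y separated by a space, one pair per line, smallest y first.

16883880 957397
570130807708799 32329152120720

d=311: √d = [17; 1,1,1,2,1,…,1,1,34] (ℓ=16, even), read p_15/q_15
step 0: (17, 1)  from 17·(1,0) + (0,1)
step 1: (18, 1)  from 1·(17,1) + (1,0)
…
step 3: (53, 3)  from 1·(35,2) + (18,1)
…
step 5: (194, 11)  from 1·(141,8) + (53,3)
step 6: (1305, 74)  from 6·(194,11) + (141,8)
step 7: (4109, 233)  from 3·(1305,74) + (194,11)
step 8: (71158, 4035)  from 17·(4109,233) + (1305,74)
step 9: (217583, 12338)  from 3·(71158,4035) + (4109,233)
step 10: (1376656, 78063)  from 6·(217583,12338) + (71158,4035)
step 11: (1594239, 90401)  from 1·(1376656,78063) + (217583,12338)
step 12: (4565134, 258865)  from 2·(1594239,90401) + (1376656,78063)
step 13: (6159373, 349266)  from 1·(4565134,258865) + (1594239,90401)
step 14: (10724507, 608131)  from 1·(6159373,349266) + (4565134,258865)
step 15: (16883880, 957397)  from 1·(10724507,608131) + (6159373,349266)
→ (16883880, 957397).  Check: 16883880²=285065403854400, 311·957397²=285065403854399, difference 1.
(16883880+957397√311)^2 = 570130807708799 + 32329152120720√311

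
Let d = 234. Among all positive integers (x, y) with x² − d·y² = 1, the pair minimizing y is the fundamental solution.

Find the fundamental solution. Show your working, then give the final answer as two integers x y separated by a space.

5201 340

[15; 3,2,1,2,1,2,3,30] for √234; ℓ=8 ⇒ convergent index 7
k=0  a_k=15  p_k/q_k = 15/1
k=1  a_k=3  p_k/q_k = 46/3
k=2  a_k=2  p_k/q_k = 107/7
…
k=4  a_k=2  p_k/q_k = 413/27
k=5  a_k=1  p_k/q_k = 566/37
k=6  a_k=2  p_k/q_k = 1545/101
k=7  a_k=3  p_k/q_k = 5201/340
(x₁, y₁) = (5201, 340);  5201² − 234·340² = 1 ✓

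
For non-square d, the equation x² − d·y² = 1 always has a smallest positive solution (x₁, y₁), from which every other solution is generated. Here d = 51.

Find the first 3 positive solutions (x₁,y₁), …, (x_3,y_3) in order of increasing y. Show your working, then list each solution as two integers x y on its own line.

50 7
4999 700
499850 69993

√51 → a₀=7, period (7,14); ℓ=2 even so k=1
step 0: (7, 1)  from 7·(1,0) + (0,1)
step 1: (50, 7)  from 7·(7,1) + (1,0)
(x₁, y₁) = (50, 7);  50² − 51·7² = 1 ✓
n=2: (50,7)∘(50,7) = (50·50+51·7·7, 50·7+7·50) = (4999,700)
n=3: (4999,700)∘(50,7) = (50·4999+51·7·700, 50·700+7·4999) = (499850,69993)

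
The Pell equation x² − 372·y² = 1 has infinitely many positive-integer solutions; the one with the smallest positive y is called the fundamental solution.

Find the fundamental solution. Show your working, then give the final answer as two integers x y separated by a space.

√372 = [19; 3,2,12,2,3,38, …], period ℓ=6 (even) → k=5
a_0=19:  p_0=19·1+0=19,  q_0=19·0+1=1
a_1=3:  p_1=3·19+1=58,  q_1=3·1+0=3
…
a_4=2:  p_4=2·1678+135=3491,  q_4=2·87+7=181
a_5=3:  p_5=3·3491+1678=12151,  q_5=3·181+87=630
→ (12151, 630).  Check: 12151²=147646801, 372·630²=147646800, difference 1.

12151 630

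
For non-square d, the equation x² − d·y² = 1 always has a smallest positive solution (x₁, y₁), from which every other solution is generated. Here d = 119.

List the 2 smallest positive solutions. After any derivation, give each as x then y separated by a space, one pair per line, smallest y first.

√119 = [10; 1,9,1,20, …], period ℓ=4 (even) → k=3
k=0  a_k=10  p_k/q_k = 10/1
k=1  a_k=1  p_k/q_k = 11/1
k=2  a_k=9  p_k/q_k = 109/10
k=3  a_k=1  p_k/q_k = 120/11
fundamental: x₁=120, y₁=11  (since 14400 − 119·121 = 1)
(120+11√119)^2 = 28799 + 2640√119

120 11
28799 2640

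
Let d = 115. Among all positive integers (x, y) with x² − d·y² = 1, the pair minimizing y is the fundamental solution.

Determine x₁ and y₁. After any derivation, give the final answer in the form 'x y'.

√115 = [10; 1,2,1,1,1,1,1,2,1,20, …], period ℓ=10 (even) → k=9
a_0=10:  p_0=10·1+0=10,  q_0=10·0+1=1
…
a_2=2:  p_2=2·11+10=32,  q_2=2·1+1=3
a_3=1:  p_3=1·32+11=43,  q_3=1·3+1=4
…
a_5=1:  p_5=1·75+43=118,  q_5=1·7+4=11
a_6=1:  p_6=1·118+75=193,  q_6=1·11+7=18
…
a_8=2:  p_8=2·311+193=815,  q_8=2·29+18=76
a_9=1:  p_9=1·815+311=1126,  q_9=1·76+29=105
fundamental: x₁=1126, y₁=105  (since 1267876 − 115·11025 = 1)

1126 105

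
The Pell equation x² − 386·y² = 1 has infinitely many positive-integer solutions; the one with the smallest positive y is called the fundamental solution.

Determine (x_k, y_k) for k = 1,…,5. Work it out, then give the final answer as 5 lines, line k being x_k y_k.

√386 → a₀=19, period (1,1,1,4,1,18,1,4,1,1,1,38); ℓ=12 even so k=11
step 0: (19, 1)  from 19·(1,0) + (0,1)
…
step 3: (59, 3)  from 1·(39,2) + (20,1)
…
step 5: (334, 17)  from 1·(275,14) + (59,3)
…
step 10: (72163, 3673)  from 1·(39392,2005) + (32771,1668)
step 11: (111555, 5678)  from 1·(72163,3673) + (39392,2005)
→ (111555, 5678).  Check: 111555²=12444518025, 386·5678²=12444518024, difference 1.
(x_2, y_2) = (111555·111555 + 386·5678·5678, 111555·5678 + 5678·111555) = (24889036049, 1266818580)
(x_3, y_3) = (111555·24889036049 + 386·5678·1266818580, 111555·1266818580 + 5678·24889036049) = (5552992832780835, 282639893378122)
(x_4, y_4) = (111555·5552992832780835 + 386·5678·282639893378122, 111555·282639893378122 + 5678·5552992832780835) = (1238928230896843060801, 63059786610325980840)
(x_5, y_5) = (111555·1238928230896843060801 + 386·5678·63059786610325980840, 111555·63059786610325980840 + 5678·1238928230896843060801) = (276417277589841662462530275, 14069268990347189691834278)

111555 5678
24889036049 1266818580
5552992832780835 282639893378122
1238928230896843060801 63059786610325980840
276417277589841662462530275 14069268990347189691834278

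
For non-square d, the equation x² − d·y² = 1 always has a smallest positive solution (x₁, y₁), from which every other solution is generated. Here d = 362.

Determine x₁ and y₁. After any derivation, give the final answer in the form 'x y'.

√362 → a₀=19, period (38); ℓ=1 odd so k=1
k=0  a_k=19  p_k/q_k = 19/1
k=1  a_k=38  p_k/q_k = 723/38
fundamental: x₁=723, y₁=38  (since 522729 − 362·1444 = 1)

723 38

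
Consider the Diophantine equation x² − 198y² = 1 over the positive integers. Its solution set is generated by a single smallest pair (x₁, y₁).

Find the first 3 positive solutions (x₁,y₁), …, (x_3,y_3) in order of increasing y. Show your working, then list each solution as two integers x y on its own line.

197 14
77617 5516
30580901 2173290

√198 → a₀=14, period (14,28); ℓ=2 even so k=1
step 0: (14, 1)  from 14·(1,0) + (0,1)
step 1: (197, 14)  from 14·(14,1) + (1,0)
→ (197, 14).  Check: 197²=38809, 198·14²=38808, difference 1.
n=2: (197,14)∘(197,14) = (197·197+198·14·14, 197·14+14·197) = (77617,5516)
n=3: (77617,5516)∘(197,14) = (197·77617+198·14·5516, 197·5516+14·77617) = (30580901,2173290)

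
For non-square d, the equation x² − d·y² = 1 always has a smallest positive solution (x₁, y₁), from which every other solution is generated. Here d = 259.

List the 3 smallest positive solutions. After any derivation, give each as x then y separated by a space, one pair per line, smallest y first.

d=259: √d = [16; 10,1,2,3,4,3,2,1,10,32] (ℓ=10, even), read p_9/q_9
i=0: a=16 ⇒ p=16, q=1
…
i=2: a=1 ⇒ p=177, q=11
…
i=4: a=3 ⇒ p=1722, q=107
i=5: a=4 ⇒ p=7403, q=460
i=6: a=3 ⇒ p=23931, q=1487
…
i=8: a=1 ⇒ p=79196, q=4921
i=9: a=10 ⇒ p=847225, q=52644
→ (847225, 52644).  Check: 847225²=717790200625, 259·52644²=717790200624, difference 1.
(x_2, y_2) = (847225·847225 + 259·52644·52644, 847225·52644 + 52644·847225) = (1435580401249, 89202625800)
(x_3, y_3) = (847225·1435580401249 + 259·52644·89202625800, 847225·89202625800 + 52644·1435580401249) = (2432519210895520825, 151149389286757356)

847225 52644
1435580401249 89202625800
2432519210895520825 151149389286757356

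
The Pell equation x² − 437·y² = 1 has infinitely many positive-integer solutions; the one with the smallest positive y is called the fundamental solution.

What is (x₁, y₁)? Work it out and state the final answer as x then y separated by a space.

[20; 1,9,2,9,1,40] for √437; ℓ=6 ⇒ convergent index 5
k=0  a_k=20  p_k/q_k = 20/1
k=1  a_k=1  p_k/q_k = 21/1
k=2  a_k=9  p_k/q_k = 209/10
k=3  a_k=2  p_k/q_k = 439/21
k=4  a_k=9  p_k/q_k = 4160/199
k=5  a_k=1  p_k/q_k = 4599/220
→ (4599, 220).  Check: 4599²=21150801, 437·220²=21150800, difference 1.

4599 220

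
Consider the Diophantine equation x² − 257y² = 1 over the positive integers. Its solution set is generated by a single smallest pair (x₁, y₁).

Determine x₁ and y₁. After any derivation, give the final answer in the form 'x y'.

513 32

[16; 32] for √257; ℓ=1 ⇒ convergent index 1
a_0=16:  p_0=16·1+0=16,  q_0=16·0+1=1
a_1=32:  p_1=32·16+1=513,  q_1=32·1+0=32
fundamental: x₁=513, y₁=32  (since 263169 − 257·1024 = 1)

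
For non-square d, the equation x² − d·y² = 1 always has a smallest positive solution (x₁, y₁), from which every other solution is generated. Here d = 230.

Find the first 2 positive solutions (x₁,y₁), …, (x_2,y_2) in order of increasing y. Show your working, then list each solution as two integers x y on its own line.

√230 = [15; 6,30, …], period ℓ=2 (even) → k=1
i=0: a=15 ⇒ p=15, q=1
i=1: a=6 ⇒ p=91, q=6
(x₁, y₁) = (91, 6);  91² − 230·6² = 1 ✓
(91+6√230)^2 = 16561 + 1092√230

91 6
16561 1092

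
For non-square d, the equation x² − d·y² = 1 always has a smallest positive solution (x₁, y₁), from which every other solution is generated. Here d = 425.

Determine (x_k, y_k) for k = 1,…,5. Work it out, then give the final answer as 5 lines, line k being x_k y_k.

[20; 1,1,1,1,1,1,40] for √425; ℓ=7 ⇒ convergent index 13
a_0=20:  p_0=20·1+0=20,  q_0=20·0+1=1
a_1=1:  p_1=1·20+1=21,  q_1=1·1+0=1
a_2=1:  p_2=1·21+20=41,  q_2=1·1+1=2
a_3=1:  p_3=1·41+21=62,  q_3=1·2+1=3
a_4=1:  p_4=1·62+41=103,  q_4=1·3+2=5
a_5=1:  p_5=1·103+62=165,  q_5=1·5+3=8
a_6=1:  p_6=1·165+103=268,  q_6=1·8+5=13
a_7=40:  p_7=40·268+165=10885,  q_7=40·13+8=528
…
a_9=1:  p_9=1·11153+10885=22038,  q_9=1·541+528=1069
a_10=1:  p_10=1·22038+11153=33191,  q_10=1·1069+541=1610
…
a_12=1:  p_12=1·55229+33191=88420,  q_12=1·2679+1610=4289
a_13=1:  p_13=1·88420+55229=143649,  q_13=1·4289+2679=6968
(x₁, y₁) = (143649, 6968);  143649² − 425·6968² = 1 ✓
k=2:  x_2 = 143649·143649+425·6968·6968 = 41270070401,  y_2 = 143649·6968+6968·143649 = 2001892464
k=3:  x_3 = 143649·41270070401+425·6968·2001892464 = 11856808685922849,  y_3 = 143649·2001892464+6968·41270070401 = 575139701115304
k=4:  x_4 = 143649·11856808685922849+425·6968·575139701115304 = 3406437421806992601601,  y_4 = 143649·575139701115304+6968·11856808685922849 = 165236485849022716128
k=5:  x_5 = 143649·3406437421806992601601+425·6968·165236485849022716128 = 978662658398448551768841249,  y_5 = 143649·165236485849022716128+6968·3406437421806992601601 = 47472111910877388597026840

143649 6968
41270070401 2001892464
11856808685922849 575139701115304
3406437421806992601601 165236485849022716128
978662658398448551768841249 47472111910877388597026840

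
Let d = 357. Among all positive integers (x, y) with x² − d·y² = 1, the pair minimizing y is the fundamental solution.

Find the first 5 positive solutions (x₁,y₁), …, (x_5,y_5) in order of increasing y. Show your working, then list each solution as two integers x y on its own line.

√357 = [18; 1,8,2,8,1,36, …], period ℓ=6 (even) → k=5
step 0: (18, 1)  from 18·(1,0) + (0,1)
…
step 4: (3042, 161)  from 8·(359,19) + (170,9)
step 5: (3401, 180)  from 1·(3042,161) + (359,19)
fundamental: x₁=3401, y₁=180  (since 11566801 − 357·32400 = 1)
n=2: (3401,180)∘(3401,180) = (3401·3401+357·180·180, 3401·180+180·3401) = (23133601,1224360)
n=3: (23133601,1224360)∘(3401,180) = (3401·23133601+357·180·1224360, 3401·1224360+180·23133601) = (157354750601,8328096540)
n=4: (157354750601,8328096540)∘(3401,180) = (3401·157354750601+357·180·8328096540, 3401·8328096540+180·157354750601) = (1070326990454401,56647711440720)
n=5: (1070326990454401,56647711440720)∘(3401,180) = (3401·1070326990454401+357·180·56647711440720, 3401·56647711440720+180·1070326990454401) = (7280364031716085001,385317724891680900)

3401 180
23133601 1224360
157354750601 8328096540
1070326990454401 56647711440720
7280364031716085001 385317724891680900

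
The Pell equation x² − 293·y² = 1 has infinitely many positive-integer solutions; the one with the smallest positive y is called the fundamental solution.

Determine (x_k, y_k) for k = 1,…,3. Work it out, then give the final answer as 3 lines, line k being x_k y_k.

√293 → a₀=17, period (8,1,1,8,34); ℓ=5 odd so k=9
step 0: (17, 1)  from 17·(1,0) + (0,1)
…
step 2: (154, 9)  from 1·(137,8) + (17,1)
…
step 6: (679914, 39721)  from 8·(84679,4947) + (2482,145)
…
step 8: (1444507, 84389)  from 1·(764593,44668) + (679914,39721)
step 9: (12320649, 719780)  from 8·(1444507,84389) + (764593,44668)
fundamental: x₁=12320649, y₁=719780  (since 151798391781201 − 293·518083248400 = 1)
k=2:  x_2 = 12320649·12320649+293·719780·719780 = 303596783562401,  y_2 = 12320649·719780+719780·12320649 = 17736313474440
k=3:  x_3 = 12320649·303596783562401+293·719780·17736313474440 = 7481018815602612315849,  y_3 = 12320649·17736313474440+719780·303596783562401 = 437045785745090703340

12320649 719780
303596783562401 17736313474440
7481018815602612315849 437045785745090703340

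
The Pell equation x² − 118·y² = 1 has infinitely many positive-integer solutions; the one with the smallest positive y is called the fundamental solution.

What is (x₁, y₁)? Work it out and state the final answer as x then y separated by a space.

√118 = [10; 1,6,3,2,10,2,3,6,1,20, …], period ℓ=10 (even) → k=9
step 0: (10, 1)  from 10·(1,0) + (0,1)
step 1: (11, 1)  from 1·(10,1) + (1,0)
…
step 4: (554, 51)  from 2·(239,22) + (76,7)
step 5: (5779, 532)  from 10·(554,51) + (239,22)
…
step 7: (42115, 3877)  from 3·(12112,1115) + (5779,532)
step 8: (264802, 24377)  from 6·(42115,3877) + (12112,1115)
step 9: (306917, 28254)  from 1·(264802,24377) + (42115,3877)
fundamental: x₁=306917, y₁=28254  (since 94198044889 − 118·798288516 = 1)

306917 28254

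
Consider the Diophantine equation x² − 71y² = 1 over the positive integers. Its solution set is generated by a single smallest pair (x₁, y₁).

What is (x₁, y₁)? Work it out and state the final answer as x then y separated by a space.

[8; 2,2,1,7,1,2,2,16] for √71; ℓ=8 ⇒ convergent index 7
a_0=8:  p_0=8·1+0=8,  q_0=8·0+1=1
a_1=2:  p_1=2·8+1=17,  q_1=2·1+0=2
…
a_3=1:  p_3=1·42+17=59,  q_3=1·5+2=7
a_4=7:  p_4=7·59+42=455,  q_4=7·7+5=54
…
a_6=2:  p_6=2·514+455=1483,  q_6=2·61+54=176
a_7=2:  p_7=2·1483+514=3480,  q_7=2·176+61=413
fundamental: x₁=3480, y₁=413  (since 12110400 − 71·170569 = 1)

3480 413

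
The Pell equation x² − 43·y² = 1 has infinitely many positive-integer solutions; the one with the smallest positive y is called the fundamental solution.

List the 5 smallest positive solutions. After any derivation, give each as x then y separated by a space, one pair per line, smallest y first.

3482 531
24248647 3697884
168867574226 25752063645
1175993762661217 179337367525896
8189620394305140962 1248905401698276099

[6; 1,1,3,1,5,1,3,1,1,12] for √43; ℓ=10 ⇒ convergent index 9
step 0: (6, 1)  from 6·(1,0) + (0,1)
…
step 4: (59, 9)  from 1·(46,7) + (13,2)
step 5: (341, 52)  from 5·(59,9) + (46,7)
…
step 7: (1541, 235)  from 3·(400,61) + (341,52)
step 8: (1941, 296)  from 1·(1541,235) + (400,61)
step 9: (3482, 531)  from 1·(1941,296) + (1541,235)
(x₁, y₁) = (3482, 531);  3482² − 43·531² = 1 ✓
(3482+531√43)^2 = 24248647 + 3697884√43
(3482+531√43)^3 = 168867574226 + 25752063645√43
(3482+531√43)^4 = 1175993762661217 + 179337367525896√43
(3482+531√43)^5 = 8189620394305140962 + 1248905401698276099√43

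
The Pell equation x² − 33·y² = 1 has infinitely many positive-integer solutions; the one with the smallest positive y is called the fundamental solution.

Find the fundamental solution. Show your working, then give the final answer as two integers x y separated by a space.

23 4

d=33: √d = [5; 1,2,1,10] (ℓ=4, even), read p_3/q_3
a_0=5:  p_0=5·1+0=5,  q_0=5·0+1=1
a_1=1:  p_1=1·5+1=6,  q_1=1·1+0=1
a_2=2:  p_2=2·6+5=17,  q_2=2·1+1=3
a_3=1:  p_3=1·17+6=23,  q_3=1·3+1=4
fundamental: x₁=23, y₁=4  (since 529 − 33·16 = 1)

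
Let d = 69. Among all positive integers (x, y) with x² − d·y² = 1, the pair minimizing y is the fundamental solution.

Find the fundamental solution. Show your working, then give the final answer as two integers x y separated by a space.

√69 → a₀=8, period (3,3,1,4,1,3,3,16); ℓ=8 even so k=7
i=0: a=8 ⇒ p=8, q=1
i=1: a=3 ⇒ p=25, q=3
…
i=5: a=1 ⇒ p=623, q=75
i=6: a=3 ⇒ p=2384, q=287
i=7: a=3 ⇒ p=7775, q=936
(x₁, y₁) = (7775, 936);  7775² − 69·936² = 1 ✓

7775 936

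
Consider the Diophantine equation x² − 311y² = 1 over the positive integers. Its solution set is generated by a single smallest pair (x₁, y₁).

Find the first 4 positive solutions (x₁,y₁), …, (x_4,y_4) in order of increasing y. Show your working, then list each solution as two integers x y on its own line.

16883880 957397
570130807708799 32329152120720
19252040283316857636360 1091683049815963029803
650098275797375082487964044801 36863691222253451430108430560

√311 → a₀=17, period (1,1,1,2,1,…,1,1,34); ℓ=16 even so k=15
a_0=17:  p_0=17·1+0=17,  q_0=17·0+1=1
…
a_2=1:  p_2=1·18+17=35,  q_2=1·1+1=2
a_3=1:  p_3=1·35+18=53,  q_3=1·2+1=3
…
a_6=6:  p_6=6·194+141=1305,  q_6=6·11+8=74
…
a_9=3:  p_9=3·71158+4109=217583,  q_9=3·4035+233=12338
…
a_14=1:  p_14=1·6159373+4565134=10724507,  q_14=1·349266+258865=608131
a_15=1:  p_15=1·10724507+6159373=16883880,  q_15=1·608131+349266=957397
fundamental: x₁=16883880, y₁=957397  (since 285065403854400 − 311·916609015609 = 1)
(16883880+957397√311)^2 = 570130807708799 + 32329152120720√311
(16883880+957397√311)^3 = 19252040283316857636360 + 1091683049815963029803√311
(16883880+957397√311)^4 = 650098275797375082487964044801 + 36863691222253451430108430560√311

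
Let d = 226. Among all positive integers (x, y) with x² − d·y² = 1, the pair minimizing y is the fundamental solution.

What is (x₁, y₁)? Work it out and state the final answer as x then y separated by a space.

√226 → a₀=15, period (30); ℓ=1 odd so k=1
step 0: (15, 1)  from 15·(1,0) + (0,1)
step 1: (451, 30)  from 30·(15,1) + (1,0)
fundamental: x₁=451, y₁=30  (since 203401 − 226·900 = 1)

451 30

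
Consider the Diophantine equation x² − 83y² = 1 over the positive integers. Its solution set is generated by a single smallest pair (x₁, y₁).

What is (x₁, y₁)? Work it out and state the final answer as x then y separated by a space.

√83 = [9; 9,18, …], period ℓ=2 (even) → k=1
k=0  a_k=9  p_k/q_k = 9/1
k=1  a_k=9  p_k/q_k = 82/9
→ (82, 9).  Check: 82²=6724, 83·9²=6723, difference 1.

82 9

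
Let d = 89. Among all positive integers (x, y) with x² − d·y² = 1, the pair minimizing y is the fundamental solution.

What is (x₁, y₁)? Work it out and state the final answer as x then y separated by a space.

√89 → a₀=9, period (2,3,3,2,18); ℓ=5 odd so k=9
step 0: (9, 1)  from 9·(1,0) + (0,1)
…
step 4: (500, 53)  from 2·(217,23) + (66,7)
…
step 6: (18934, 2007)  from 2·(9217,977) + (500,53)
…
step 8: (216991, 23001)  from 3·(66019,6998) + (18934,2007)
step 9: (500001, 53000)  from 2·(216991,23001) + (66019,6998)
(x₁, y₁) = (500001, 53000);  500001² − 89·53000² = 1 ✓

500001 53000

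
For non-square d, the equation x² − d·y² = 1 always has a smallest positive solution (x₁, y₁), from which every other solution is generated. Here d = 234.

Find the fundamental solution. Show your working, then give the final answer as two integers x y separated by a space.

5201 340

√234 → a₀=15, period (3,2,1,2,1,2,3,30); ℓ=8 even so k=7
a_0=15:  p_0=15·1+0=15,  q_0=15·0+1=1
…
a_4=2:  p_4=2·153+107=413,  q_4=2·10+7=27
…
a_6=2:  p_6=2·566+413=1545,  q_6=2·37+27=101
a_7=3:  p_7=3·1545+566=5201,  q_7=3·101+37=340
(x₁, y₁) = (5201, 340);  5201² − 234·340² = 1 ✓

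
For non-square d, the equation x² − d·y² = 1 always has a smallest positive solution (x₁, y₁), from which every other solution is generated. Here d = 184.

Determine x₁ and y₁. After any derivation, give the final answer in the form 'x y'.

d=184: √d = [13; 1,1,3,2,1,2,1,2,3,1,1,26] (ℓ=12, even), read p_11/q_11
a_0=13:  p_0=13·1+0=13,  q_0=13·0+1=1
a_1=1:  p_1=1·13+1=14,  q_1=1·1+0=1
a_2=1:  p_2=1·14+13=27,  q_2=1·1+1=2
a_3=3:  p_3=3·27+14=95,  q_3=3·2+1=7
…
a_5=1:  p_5=1·217+95=312,  q_5=1·16+7=23
a_6=2:  p_6=2·312+217=841,  q_6=2·23+16=62
a_7=1:  p_7=1·841+312=1153,  q_7=1·62+23=85
a_8=2:  p_8=2·1153+841=3147,  q_8=2·85+62=232
a_9=3:  p_9=3·3147+1153=10594,  q_9=3·232+85=781
a_10=1:  p_10=1·10594+3147=13741,  q_10=1·781+232=1013
a_11=1:  p_11=1·13741+10594=24335,  q_11=1·1013+781=1794
(x₁, y₁) = (24335, 1794);  24335² − 184·1794² = 1 ✓

24335 1794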